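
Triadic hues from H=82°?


Triadic: equally spaced at 120° intervals
H1 = 82°
H2 = (82 + 120) mod 360 = 202°
H3 = (82 + 240) mod 360 = 322°
Triadic = 82°, 202°, 322°


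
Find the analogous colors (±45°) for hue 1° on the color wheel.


Base hue: 1°
Left analog: (1 - 45) mod 360 = 316°
Right analog: (1 + 45) mod 360 = 46°
Analogous hues = 316° and 46°


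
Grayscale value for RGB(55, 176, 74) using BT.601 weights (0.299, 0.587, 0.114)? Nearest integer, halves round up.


Gray = 0.299×R + 0.587×G + 0.114×B
Gray = 0.299×55 + 0.587×176 + 0.114×74
Gray = 16.445 + 103.312 + 8.436
Gray = 128.193 → round half up → 128
Gray = 128


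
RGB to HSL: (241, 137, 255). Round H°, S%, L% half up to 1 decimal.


Normalize: R'=241/255≈0.9451, G'=137/255≈0.5373, B'=255/255≈1.0000
Max=255/255, Min=137/255, Δ=Max-Min=118/255
L = (Max+Min)/2 = (255+137)/510 = 392/510 = 0.76862… → L = 76.9%
L > 0.5 → S = Δ/(2-Max-Min) = 118/(510-255-137) = 118/118 = 1 → S = 100.0%
(the 1/255 factors cancel in S and H, so raw channel differences can be used)
Max is B' → H = 60 × ((R-G)/Δ + 4) = 60 × ((241-137)/118 + 4)
  104/118 + 4 = 0.8813… + 4 = 4.8813…
  H = 60 × 4.8813… = 292.881…° → H = 292.9°
= HSL(292.9°, 100.0%, 76.9%)


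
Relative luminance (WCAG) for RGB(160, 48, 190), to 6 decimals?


Linearize each channel (sRGB transfer function): c = v/255; c_lin = c/12.92 if c ≤ 0.04045, else ((c+0.055)/1.055)^2.4
  R: 160/255 ≈ 0.627451 > 0.04045 → ((0.627451+0.055)/1.055)^2.4 ≈ 0.351533
  G: 48/255 ≈ 0.188235 > 0.04045 → ((0.188235+0.055)/1.055)^2.4 ≈ 0.029557
  B: 190/255 ≈ 0.745098 > 0.04045 → ((0.745098+0.055)/1.055)^2.4 ≈ 0.514918
R_lin = 0.351533, G_lin = 0.029557, B_lin = 0.514918
L = 0.2126×R + 0.7152×G + 0.0722×B
L = 0.2126×0.351533 + 0.7152×0.029557 + 0.0722×0.514918
L ≈ 0.133052


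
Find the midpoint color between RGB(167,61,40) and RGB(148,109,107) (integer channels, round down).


Midpoint: each channel = ⌊(C₁+C₂)/2⌋
R: ⌊(167+148)/2⌋ = 157
G: ⌊(61+109)/2⌋ = 85
B: ⌊(40+107)/2⌋ = 73
= RGB(157, 85, 73)


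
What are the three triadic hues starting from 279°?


Triadic: equally spaced at 120° intervals
H1 = 279°
H2 = (279 + 120) mod 360 = 39°
H3 = (279 + 240) mod 360 = 159°
Triadic = 279°, 39°, 159°


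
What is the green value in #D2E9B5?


Color: #D2E9B5
R = D2 = 210
G = E9 = 233
B = B5 = 181
Green = 233


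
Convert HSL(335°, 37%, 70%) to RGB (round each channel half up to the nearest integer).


H=335°, S=0.37, L=0.70
C = (1-|2L-1|)×S = (1-|0.40|)×0.37 = 0.222
H' = H/60 = 335/60 ≈ 5.5833; X = C×(1-|H' mod 2 - 1|) = 0.0925
m = L - C/2 = 0.70 - 0.111 = 0.589
Sector ⌊H'⌋ = 5 → (R',G',B') = (0.222, 0.0, 0.0925)
RGB = ((R'+m)×255, (G'+m)×255, (B'+m)×255) = (206.805, 150.195, 173.7825)
Round half up → RGB(207, 150, 174)


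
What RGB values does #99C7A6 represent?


99 → 153 (R)
C7 → 199 (G)
A6 → 166 (B)
= RGB(153, 199, 166)


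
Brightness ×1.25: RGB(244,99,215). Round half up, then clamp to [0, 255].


Multiply each channel by 1.25, round half up, clamp to [0, 255]
R: 244×1.25 = 305 → clamp → 255
G: 99×1.25 = 123.75 → round → 124
B: 215×1.25 = 268.75 → round → 269 → clamp → 255
= RGB(255, 124, 255)


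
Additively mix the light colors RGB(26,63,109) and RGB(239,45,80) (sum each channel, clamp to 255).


Additive: each channel = min(255, C₁+C₂)
R: 26+239 = 265 → 255
G: 63+45 = 108 → 108
B: 109+80 = 189 → 189
= RGB(255, 108, 189)


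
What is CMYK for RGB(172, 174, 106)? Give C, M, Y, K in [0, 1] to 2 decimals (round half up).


R'=172/255≈0.6745, G'=174/255≈0.6824, B'=106/255≈0.4157
K = 1 - max(R',G',B') = 1 - 174/255 = 81/255 = 0.31764… → 0.32
(1-R'-K)/(1-K) simplifies to (max-R)/max with max = 174:
C = (174-172)/174 = 2/174 = 0.01149… → 0.01
M = (174-174)/174 = 0/174 = 0 → 0.00
Y = (174-106)/174 = 68/174 = 0.39080… → 0.39
= CMYK(0.01, 0.00, 0.39, 0.32)


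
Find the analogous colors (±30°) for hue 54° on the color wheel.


Base hue: 54°
Left analog: (54 - 30) mod 360 = 24°
Right analog: (54 + 30) mod 360 = 84°
Analogous hues = 24° and 84°


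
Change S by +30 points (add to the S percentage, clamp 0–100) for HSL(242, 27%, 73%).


Original S = 27%
Adjustment = +30 percentage points
New S = 27 + (30) = 57
Clamp to [0, 100] → 57
= HSL(242°, 57%, 73%)


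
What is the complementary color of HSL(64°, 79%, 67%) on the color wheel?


Complement = opposite side of color wheel = hue + 180°
H' = (64 + 180) mod 360 = 244°
S and L unchanged.
= HSL(244°, 79%, 67%)


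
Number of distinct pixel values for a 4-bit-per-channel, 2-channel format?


Total bits = 4 bits/channel × 2 channels = 8 bits
Distinct pixel values = 2^8
= 256 pixel values


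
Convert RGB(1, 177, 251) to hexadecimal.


R = 1 → 01 (hex)
G = 177 → B1 (hex)
B = 251 → FB (hex)
Hex = #01B1FB


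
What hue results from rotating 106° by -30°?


New hue = (H + rotation) mod 360
New hue = (106 -30) mod 360
= 76 mod 360
= 76°


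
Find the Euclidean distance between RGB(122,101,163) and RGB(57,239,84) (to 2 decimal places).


d = √[(R₁-R₂)² + (G₁-G₂)² + (B₁-B₂)²]
d = √[(122-57)² + (101-239)² + (163-84)²]
d = √[4225 + 19044 + 6241]
d = √29510
d ≈ 171.78


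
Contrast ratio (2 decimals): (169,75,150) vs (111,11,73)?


Linearize each sRGB channel c=v/255: c/12.92 if c ≤ 0.04045 else ((c+0.055)/1.055)^2.4
L = 0.2126×R_lin + 0.7152×G_lin + 0.0722×B_lin
Color 1 (169,75,150):
  R=169: 169/255≈0.6627 > 0.04045 → ((0.6627+0.055)/1.055)^2.4 ≈ 0.39676
  G=75: 75/255≈0.2941 > 0.04045 → ((0.2941+0.055)/1.055)^2.4 ≈ 0.07036
  B=150: 150/255≈0.5882 > 0.04045 → ((0.5882+0.055)/1.055)^2.4 ≈ 0.30499
  L1 = 0.2126×0.39676 + 0.7152×0.07036 + 0.0722×0.30499 ≈ 0.15669
Color 2 (111,11,73):
  R=111: 111/255≈0.4353 > 0.04045 → ((0.4353+0.055)/1.055)^2.4 ≈ 0.15896
  G=11: 11/255≈0.0431 > 0.04045 → ((0.0431+0.055)/1.055)^2.4 ≈ 0.00335
  B=73: 73/255≈0.2863 > 0.04045 → ((0.2863+0.055)/1.055)^2.4 ≈ 0.06663
  L2 = 0.2126×0.15896 + 0.7152×0.00335 + 0.0722×0.06663 ≈ 0.04100
Lighter = 0.15669, Darker = 0.04100
Ratio = (L_lighter + 0.05) / (L_darker + 0.05)
Ratio = (0.15669 + 0.05) / (0.04100 + 0.05) = 0.20669 / 0.09100 ≈ 2.2714
Ratio ≈ 2.27:1


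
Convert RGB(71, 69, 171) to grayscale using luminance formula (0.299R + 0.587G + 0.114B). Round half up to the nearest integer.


Gray = 0.299×R + 0.587×G + 0.114×B
Gray = 0.299×71 + 0.587×69 + 0.114×171
Gray = 21.229 + 40.503 + 19.494
Gray = 81.226 → round half up → 81
Gray = 81


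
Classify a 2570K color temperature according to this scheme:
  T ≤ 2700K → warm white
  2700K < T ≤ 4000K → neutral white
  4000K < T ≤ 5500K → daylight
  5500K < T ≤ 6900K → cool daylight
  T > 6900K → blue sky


Temperature: 2570K
2570K ≤ 2700K → warm white
Classification: warm white


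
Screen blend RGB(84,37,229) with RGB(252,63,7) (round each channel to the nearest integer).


Screen: C = 255 - (255-A)×(255-B)/255, rounded to nearest integer
R: 255 - (255-84)×(255-252)/255 = 255 - 513/255 ≈ 255 - 2.012 = 252.988 → 253
G: 255 - (255-37)×(255-63)/255 = 255 - 41856/255 ≈ 255 - 164.141 = 90.859 → 91
B: 255 - (255-229)×(255-7)/255 = 255 - 6448/255 ≈ 255 - 25.286 = 229.714 → 230
= RGB(253, 91, 230)


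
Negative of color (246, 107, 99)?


Invert: (255-R, 255-G, 255-B)
R: 255-246 = 9
G: 255-107 = 148
B: 255-99 = 156
= RGB(9, 148, 156)


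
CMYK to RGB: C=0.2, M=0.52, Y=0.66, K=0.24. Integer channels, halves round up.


R = 255 × (1-C) × (1-K) = 255 × 0.80 × 0.76 = 155.04 → 155
G = 255 × (1-M) × (1-K) = 255 × 0.48 × 0.76 = 93.024 → 93
B = 255 × (1-Y) × (1-K) = 255 × 0.34 × 0.76 = 65.892 → 66
= RGB(155, 93, 66)


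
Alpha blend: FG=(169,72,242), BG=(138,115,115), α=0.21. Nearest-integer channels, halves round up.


C = α×F + (1-α)×B, with 1-α = 0.79
R: 0.21×169 + 0.79×138 = 35.49 + 109.02 = 144.51 → 145
G: 0.21×72 + 0.79×115 = 15.12 + 90.85 = 105.97 → 106
B: 0.21×242 + 0.79×115 = 50.82 + 90.85 = 141.67 → 142
= RGB(145, 106, 142)


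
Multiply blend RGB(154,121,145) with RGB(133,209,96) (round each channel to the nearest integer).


Multiply: C = A×B/255, rounded to nearest integer
R: 154×133/255 = 20482/255 ≈ 80.322 → 80
G: 121×209/255 = 25289/255 ≈ 99.173 → 99
B: 145×96/255 = 13920/255 ≈ 54.588 → 55
= RGB(80, 99, 55)


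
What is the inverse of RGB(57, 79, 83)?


Invert: (255-R, 255-G, 255-B)
R: 255-57 = 198
G: 255-79 = 176
B: 255-83 = 172
= RGB(198, 176, 172)


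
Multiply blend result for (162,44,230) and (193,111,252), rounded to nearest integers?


Multiply: C = A×B/255, rounded to nearest integer
R: 162×193/255 = 31266/255 ≈ 122.612 → 123
G: 44×111/255 = 4884/255 ≈ 19.153 → 19
B: 230×252/255 = 57960/255 ≈ 227.294 → 227
= RGB(123, 19, 227)


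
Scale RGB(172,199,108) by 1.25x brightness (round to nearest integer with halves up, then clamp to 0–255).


Multiply each channel by 1.25, round half up, clamp to [0, 255]
R: 172×1.25 = 215
G: 199×1.25 = 248.75 → round → 249
B: 108×1.25 = 135
= RGB(215, 249, 135)


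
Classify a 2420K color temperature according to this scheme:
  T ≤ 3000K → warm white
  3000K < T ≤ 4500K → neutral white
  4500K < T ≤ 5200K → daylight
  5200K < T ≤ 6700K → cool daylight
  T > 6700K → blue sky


Temperature: 2420K
2420K ≤ 3000K → warm white
Classification: warm white


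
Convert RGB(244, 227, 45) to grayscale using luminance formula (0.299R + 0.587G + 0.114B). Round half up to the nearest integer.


Gray = 0.299×R + 0.587×G + 0.114×B
Gray = 0.299×244 + 0.587×227 + 0.114×45
Gray = 72.956 + 133.249 + 5.130
Gray = 211.335 → round half up → 211
Gray = 211


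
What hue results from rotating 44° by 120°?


New hue = (H + rotation) mod 360
New hue = (44 + 120) mod 360
= 164 mod 360
= 164°


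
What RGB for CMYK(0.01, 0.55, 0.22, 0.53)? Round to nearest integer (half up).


R = 255 × (1-C) × (1-K) = 255 × 0.99 × 0.47 = 118.6515 → 119
G = 255 × (1-M) × (1-K) = 255 × 0.45 × 0.47 = 53.9325 → 54
B = 255 × (1-Y) × (1-K) = 255 × 0.78 × 0.47 = 93.483 → 93
= RGB(119, 54, 93)


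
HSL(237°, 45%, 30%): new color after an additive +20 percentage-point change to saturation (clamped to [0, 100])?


Original S = 45%
Adjustment = +20 percentage points
New S = 45 + (20) = 65
Clamp to [0, 100] → 65
= HSL(237°, 65%, 30%)


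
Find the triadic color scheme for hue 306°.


Triadic: equally spaced at 120° intervals
H1 = 306°
H2 = (306 + 120) mod 360 = 66°
H3 = (306 + 240) mod 360 = 186°
Triadic = 306°, 66°, 186°


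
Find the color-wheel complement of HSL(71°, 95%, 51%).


Complement = opposite side of color wheel = hue + 180°
H' = (71 + 180) mod 360 = 251°
S and L unchanged.
= HSL(251°, 95%, 51%)


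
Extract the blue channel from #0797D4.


Color: #0797D4
R = 07 = 7
G = 97 = 151
B = D4 = 212
Blue = 212


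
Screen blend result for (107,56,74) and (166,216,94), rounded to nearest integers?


Screen: C = 255 - (255-A)×(255-B)/255, rounded to nearest integer
R: 255 - (255-107)×(255-166)/255 = 255 - 13172/255 ≈ 255 - 51.655 = 203.345 → 203
G: 255 - (255-56)×(255-216)/255 = 255 - 7761/255 ≈ 255 - 30.435 = 224.565 → 225
B: 255 - (255-74)×(255-94)/255 = 255 - 29141/255 ≈ 255 - 114.278 = 140.722 → 141
= RGB(203, 225, 141)


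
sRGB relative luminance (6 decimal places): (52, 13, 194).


Linearize each channel (sRGB transfer function): c = v/255; c_lin = c/12.92 if c ≤ 0.04045, else ((c+0.055)/1.055)^2.4
  R: 52/255 ≈ 0.203922 > 0.04045 → ((0.203922+0.055)/1.055)^2.4 ≈ 0.034340
  G: 13/255 ≈ 0.050980 > 0.04045 → ((0.050980+0.055)/1.055)^2.4 ≈ 0.004025
  B: 194/255 ≈ 0.760784 > 0.04045 → ((0.760784+0.055)/1.055)^2.4 ≈ 0.539479
R_lin = 0.034340, G_lin = 0.004025, B_lin = 0.539479
L = 0.2126×R + 0.7152×G + 0.0722×B
L = 0.2126×0.034340 + 0.7152×0.004025 + 0.0722×0.539479
L ≈ 0.049130


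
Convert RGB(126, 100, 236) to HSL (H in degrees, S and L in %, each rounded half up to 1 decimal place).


Normalize: R'=126/255≈0.4941, G'=100/255≈0.3922, B'=236/255≈0.9255
Max=236/255, Min=100/255, Δ=Max-Min=136/255
L = (Max+Min)/2 = (236+100)/510 = 336/510 = 0.65882… → L = 65.9%
L > 0.5 → S = Δ/(2-Max-Min) = 136/(510-236-100) = 136/174 = 0.78160… → S = 78.2%
(the 1/255 factors cancel in S and H, so raw channel differences can be used)
Max is B' → H = 60 × ((R-G)/Δ + 4) = 60 × ((126-100)/136 + 4)
  26/136 + 4 = 0.1911… + 4 = 4.1911…
  H = 60 × 4.1911… = 251.470…° → H = 251.5°
= HSL(251.5°, 78.2%, 65.9%)


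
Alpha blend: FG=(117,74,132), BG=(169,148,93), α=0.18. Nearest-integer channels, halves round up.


C = α×F + (1-α)×B, with 1-α = 0.82
R: 0.18×117 + 0.82×169 = 21.06 + 138.58 = 159.64 → 160
G: 0.18×74 + 0.82×148 = 13.32 + 121.36 = 134.68 → 135
B: 0.18×132 + 0.82×93 = 23.76 + 76.26 = 100.02 → 100
= RGB(160, 135, 100)


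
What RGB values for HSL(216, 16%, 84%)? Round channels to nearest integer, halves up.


H=216°, S=0.16, L=0.84
C = (1-|2L-1|)×S = (1-|0.68|)×0.16 = 0.0512
H' = H/60 = 216/60 ≈ 3.6000; X = C×(1-|H' mod 2 - 1|) = 0.02048
m = L - C/2 = 0.84 - 0.0256 = 0.8144
Sector ⌊H'⌋ = 3 → (R',G',B') = (0.0, 0.02048, 0.0512)
RGB = ((R'+m)×255, (G'+m)×255, (B'+m)×255) = (207.672, 212.8944, 220.728)
Round half up → RGB(208, 213, 221)


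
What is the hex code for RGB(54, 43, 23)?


R = 54 → 36 (hex)
G = 43 → 2B (hex)
B = 23 → 17 (hex)
Hex = #362B17


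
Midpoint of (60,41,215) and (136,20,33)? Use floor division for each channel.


Midpoint: each channel = ⌊(C₁+C₂)/2⌋
R: ⌊(60+136)/2⌋ = 98
G: ⌊(41+20)/2⌋ = 30
B: ⌊(215+33)/2⌋ = 124
= RGB(98, 30, 124)


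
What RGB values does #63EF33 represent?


63 → 99 (R)
EF → 239 (G)
33 → 51 (B)
= RGB(99, 239, 51)


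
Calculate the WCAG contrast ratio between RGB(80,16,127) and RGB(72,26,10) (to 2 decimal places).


Linearize each sRGB channel c=v/255: c/12.92 if c ≤ 0.04045 else ((c+0.055)/1.055)^2.4
L = 0.2126×R_lin + 0.7152×G_lin + 0.0722×B_lin
Color 1 (80,16,127):
  R=80: 80/255≈0.3137 > 0.04045 → ((0.3137+0.055)/1.055)^2.4 ≈ 0.08022
  G=16: 16/255≈0.0627 > 0.04045 → ((0.0627+0.055)/1.055)^2.4 ≈ 0.00518
  B=127: 127/255≈0.4980 > 0.04045 → ((0.4980+0.055)/1.055)^2.4 ≈ 0.21223
  L1 = 0.2126×0.08022 + 0.7152×0.00518 + 0.0722×0.21223 ≈ 0.03608
Color 2 (72,26,10):
  R=72: 72/255≈0.2824 > 0.04045 → ((0.2824+0.055)/1.055)^2.4 ≈ 0.06480
  G=26: 26/255≈0.1020 > 0.04045 → ((0.1020+0.055)/1.055)^2.4 ≈ 0.01033
  B=10: 10/255≈0.0392 ≤ 0.04045 → 0.0392/12.92 ≈ 0.00304
  L2 = 0.2126×0.06480 + 0.7152×0.01033 + 0.0722×0.00304 ≈ 0.02138
Lighter = 0.03608, Darker = 0.02138
Ratio = (L_lighter + 0.05) / (L_darker + 0.05)
Ratio = (0.03608 + 0.05) / (0.02138 + 0.05) = 0.08608 / 0.07138 ≈ 1.2059
Ratio ≈ 1.21:1


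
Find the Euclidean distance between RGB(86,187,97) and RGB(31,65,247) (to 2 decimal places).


d = √[(R₁-R₂)² + (G₁-G₂)² + (B₁-B₂)²]
d = √[(86-31)² + (187-65)² + (97-247)²]
d = √[3025 + 14884 + 22500]
d = √40409
d ≈ 201.02


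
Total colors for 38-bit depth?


Colors = 2^bits = 2^38
= 274,877,906,944 colors


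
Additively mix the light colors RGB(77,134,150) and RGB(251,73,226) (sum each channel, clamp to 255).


Additive: each channel = min(255, C₁+C₂)
R: 77+251 = 328 → 255
G: 134+73 = 207 → 207
B: 150+226 = 376 → 255
= RGB(255, 207, 255)


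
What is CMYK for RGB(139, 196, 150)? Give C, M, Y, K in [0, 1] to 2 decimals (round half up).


R'=139/255≈0.5451, G'=196/255≈0.7686, B'=150/255≈0.5882
K = 1 - max(R',G',B') = 1 - 196/255 = 59/255 = 0.23137… → 0.23
(1-R'-K)/(1-K) simplifies to (max-R)/max with max = 196:
C = (196-139)/196 = 57/196 = 0.29081… → 0.29
M = (196-196)/196 = 0/196 = 0 → 0.00
Y = (196-150)/196 = 46/196 = 0.23469… → 0.23
= CMYK(0.29, 0.00, 0.23, 0.23)


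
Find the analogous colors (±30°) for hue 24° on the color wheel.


Base hue: 24°
Left analog: (24 - 30) mod 360 = 354°
Right analog: (24 + 30) mod 360 = 54°
Analogous hues = 354° and 54°


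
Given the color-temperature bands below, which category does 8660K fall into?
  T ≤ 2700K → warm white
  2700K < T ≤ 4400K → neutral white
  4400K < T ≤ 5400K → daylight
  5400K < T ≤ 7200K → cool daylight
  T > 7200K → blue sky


Temperature: 8660K
8660K > 7200K → blue sky
Classification: blue sky


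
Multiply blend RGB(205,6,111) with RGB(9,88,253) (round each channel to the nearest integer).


Multiply: C = A×B/255, rounded to nearest integer
R: 205×9/255 = 1845/255 ≈ 7.235 → 7
G: 6×88/255 = 528/255 ≈ 2.071 → 2
B: 111×253/255 = 28083/255 ≈ 110.129 → 110
= RGB(7, 2, 110)


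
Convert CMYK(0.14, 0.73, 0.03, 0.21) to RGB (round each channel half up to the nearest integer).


R = 255 × (1-C) × (1-K) = 255 × 0.86 × 0.79 = 173.247 → 173
G = 255 × (1-M) × (1-K) = 255 × 0.27 × 0.79 = 54.3915 → 54
B = 255 × (1-Y) × (1-K) = 255 × 0.97 × 0.79 = 195.4065 → 195
= RGB(173, 54, 195)


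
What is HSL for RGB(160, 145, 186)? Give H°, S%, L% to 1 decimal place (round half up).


Normalize: R'=160/255≈0.6275, G'=145/255≈0.5686, B'=186/255≈0.7294
Max=186/255, Min=145/255, Δ=Max-Min=41/255
L = (Max+Min)/2 = (186+145)/510 = 331/510 = 0.64901… → L = 64.9%
L > 0.5 → S = Δ/(2-Max-Min) = 41/(510-186-145) = 41/179 = 0.22905… → S = 22.9%
(the 1/255 factors cancel in S and H, so raw channel differences can be used)
Max is B' → H = 60 × ((R-G)/Δ + 4) = 60 × ((160-145)/41 + 4)
  15/41 + 4 = 0.3658… + 4 = 4.3658…
  H = 60 × 4.3658… = 261.951…° → H = 262.0°
= HSL(262.0°, 22.9%, 64.9%)


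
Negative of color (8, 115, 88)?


Invert: (255-R, 255-G, 255-B)
R: 255-8 = 247
G: 255-115 = 140
B: 255-88 = 167
= RGB(247, 140, 167)


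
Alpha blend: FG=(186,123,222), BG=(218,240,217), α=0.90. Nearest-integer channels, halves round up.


C = α×F + (1-α)×B, with 1-α = 0.10
R: 0.90×186 + 0.10×218 = 167.40 + 21.80 = 189.20 → 189
G: 0.90×123 + 0.10×240 = 110.70 + 24.00 = 134.70 → 135
B: 0.90×222 + 0.10×217 = 199.80 + 21.70 = 221.50 → 222
= RGB(189, 135, 222)


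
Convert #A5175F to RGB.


A5 → 165 (R)
17 → 23 (G)
5F → 95 (B)
= RGB(165, 23, 95)


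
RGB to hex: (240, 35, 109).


R = 240 → F0 (hex)
G = 35 → 23 (hex)
B = 109 → 6D (hex)
Hex = #F0236D


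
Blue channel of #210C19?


Color: #210C19
R = 21 = 33
G = 0C = 12
B = 19 = 25
Blue = 25


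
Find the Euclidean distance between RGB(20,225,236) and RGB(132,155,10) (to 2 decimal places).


d = √[(R₁-R₂)² + (G₁-G₂)² + (B₁-B₂)²]
d = √[(20-132)² + (225-155)² + (236-10)²]
d = √[12544 + 4900 + 51076]
d = √68520
d ≈ 261.76


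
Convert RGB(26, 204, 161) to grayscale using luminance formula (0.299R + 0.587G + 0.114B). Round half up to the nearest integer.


Gray = 0.299×R + 0.587×G + 0.114×B
Gray = 0.299×26 + 0.587×204 + 0.114×161
Gray = 7.774 + 119.748 + 18.354
Gray = 145.876 → round half up → 146
Gray = 146


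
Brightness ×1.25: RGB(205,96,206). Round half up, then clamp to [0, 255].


Multiply each channel by 1.25, round half up, clamp to [0, 255]
R: 205×1.25 = 256.25 → round → 256 → clamp → 255
G: 96×1.25 = 120
B: 206×1.25 = 257.5 → round → 258 → clamp → 255
= RGB(255, 120, 255)


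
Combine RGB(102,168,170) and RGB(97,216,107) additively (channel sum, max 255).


Additive: each channel = min(255, C₁+C₂)
R: 102+97 = 199 → 199
G: 168+216 = 384 → 255
B: 170+107 = 277 → 255
= RGB(199, 255, 255)


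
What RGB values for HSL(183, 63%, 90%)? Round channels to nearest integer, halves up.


H=183°, S=0.63, L=0.90
C = (1-|2L-1|)×S = (1-|0.80|)×0.63 = 0.126
H' = H/60 = 183/60 ≈ 3.0500; X = C×(1-|H' mod 2 - 1|) = 0.1197
m = L - C/2 = 0.90 - 0.063 = 0.837
Sector ⌊H'⌋ = 3 → (R',G',B') = (0.0, 0.1197, 0.126)
RGB = ((R'+m)×255, (G'+m)×255, (B'+m)×255) = (213.435, 243.9585, 245.565)
Round half up → RGB(213, 244, 246)


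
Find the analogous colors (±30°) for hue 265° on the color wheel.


Base hue: 265°
Left analog: (265 - 30) mod 360 = 235°
Right analog: (265 + 30) mod 360 = 295°
Analogous hues = 235° and 295°


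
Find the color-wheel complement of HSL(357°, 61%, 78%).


Complement = opposite side of color wheel = hue + 180°
H' = (357 + 180) mod 360 = 177°
S and L unchanged.
= HSL(177°, 61%, 78%)


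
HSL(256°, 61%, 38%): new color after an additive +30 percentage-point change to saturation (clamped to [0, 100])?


Original S = 61%
Adjustment = +30 percentage points
New S = 61 + (30) = 91
Clamp to [0, 100] → 91
= HSL(256°, 91%, 38%)


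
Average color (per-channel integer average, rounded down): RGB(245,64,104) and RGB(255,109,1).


Midpoint: each channel = ⌊(C₁+C₂)/2⌋
R: ⌊(245+255)/2⌋ = 250
G: ⌊(64+109)/2⌋ = 86
B: ⌊(104+1)/2⌋ = 52
= RGB(250, 86, 52)


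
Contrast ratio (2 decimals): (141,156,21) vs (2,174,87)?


Linearize each sRGB channel c=v/255: c/12.92 if c ≤ 0.04045 else ((c+0.055)/1.055)^2.4
L = 0.2126×R_lin + 0.7152×G_lin + 0.0722×B_lin
Color 1 (141,156,21):
  R=141: 141/255≈0.5529 > 0.04045 → ((0.5529+0.055)/1.055)^2.4 ≈ 0.26636
  G=156: 156/255≈0.6118 > 0.04045 → ((0.6118+0.055)/1.055)^2.4 ≈ 0.33245
  B=21: 21/255≈0.0824 > 0.04045 → ((0.0824+0.055)/1.055)^2.4 ≈ 0.00750
  L1 = 0.2126×0.26636 + 0.7152×0.33245 + 0.0722×0.00750 ≈ 0.29494
Color 2 (2,174,87):
  R=2: 2/255≈0.0078 ≤ 0.04045 → 0.0078/12.92 ≈ 0.00061
  G=174: 174/255≈0.6824 > 0.04045 → ((0.6824+0.055)/1.055)^2.4 ≈ 0.42327
  B=87: 87/255≈0.3412 > 0.04045 → ((0.3412+0.055)/1.055)^2.4 ≈ 0.09531
  L2 = 0.2126×0.00061 + 0.7152×0.42327 + 0.0722×0.09531 ≈ 0.30973
Lighter = 0.30973, Darker = 0.29494
Ratio = (L_lighter + 0.05) / (L_darker + 0.05)
Ratio = (0.30973 + 0.05) / (0.29494 + 0.05) = 0.35973 / 0.34494 ≈ 1.0429
Ratio ≈ 1.04:1


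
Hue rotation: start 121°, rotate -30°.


New hue = (H + rotation) mod 360
New hue = (121 -30) mod 360
= 91 mod 360
= 91°


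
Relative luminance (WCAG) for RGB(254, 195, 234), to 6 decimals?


Linearize each channel (sRGB transfer function): c = v/255; c_lin = c/12.92 if c ≤ 0.04045, else ((c+0.055)/1.055)^2.4
  R: 254/255 ≈ 0.996078 > 0.04045 → ((0.996078+0.055)/1.055)^2.4 ≈ 0.991102
  G: 195/255 ≈ 0.764706 > 0.04045 → ((0.764706+0.055)/1.055)^2.4 ≈ 0.545724
  B: 234/255 ≈ 0.917647 > 0.04045 → ((0.917647+0.055)/1.055)^2.4 ≈ 0.822786
R_lin = 0.991102, G_lin = 0.545724, B_lin = 0.822786
L = 0.2126×R + 0.7152×G + 0.0722×B
L = 0.2126×0.991102 + 0.7152×0.545724 + 0.0722×0.822786
L ≈ 0.660416


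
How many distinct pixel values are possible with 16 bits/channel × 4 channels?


Total bits = 16 bits/channel × 4 channels = 64 bits
Distinct pixel values = 2^64
= 18,446,744,073,709,551,616 pixel values


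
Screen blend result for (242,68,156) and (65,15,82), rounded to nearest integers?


Screen: C = 255 - (255-A)×(255-B)/255, rounded to nearest integer
R: 255 - (255-242)×(255-65)/255 = 255 - 2470/255 ≈ 255 - 9.686 = 245.314 → 245
G: 255 - (255-68)×(255-15)/255 = 255 - 44880/255 ≈ 255 - 176.000 = 79.000 → 79
B: 255 - (255-156)×(255-82)/255 = 255 - 17127/255 ≈ 255 - 67.165 = 187.835 → 188
= RGB(245, 79, 188)


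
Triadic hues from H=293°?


Triadic: equally spaced at 120° intervals
H1 = 293°
H2 = (293 + 120) mod 360 = 53°
H3 = (293 + 240) mod 360 = 173°
Triadic = 293°, 53°, 173°


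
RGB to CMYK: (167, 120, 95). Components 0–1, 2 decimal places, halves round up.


R'=167/255≈0.6549, G'=120/255≈0.4706, B'=95/255≈0.3725
K = 1 - max(R',G',B') = 1 - 167/255 = 88/255 = 0.34509… → 0.35
(1-R'-K)/(1-K) simplifies to (max-R)/max with max = 167:
C = (167-167)/167 = 0/167 = 0 → 0.00
M = (167-120)/167 = 47/167 = 0.28143… → 0.28
Y = (167-95)/167 = 72/167 = 0.43113… → 0.43
= CMYK(0.00, 0.28, 0.43, 0.35)


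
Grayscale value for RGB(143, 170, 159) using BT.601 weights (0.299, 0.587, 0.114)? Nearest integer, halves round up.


Gray = 0.299×R + 0.587×G + 0.114×B
Gray = 0.299×143 + 0.587×170 + 0.114×159
Gray = 42.757 + 99.790 + 18.126
Gray = 160.673 → round half up → 161
Gray = 161


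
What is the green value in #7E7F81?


Color: #7E7F81
R = 7E = 126
G = 7F = 127
B = 81 = 129
Green = 127


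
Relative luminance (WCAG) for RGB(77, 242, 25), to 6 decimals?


Linearize each channel (sRGB transfer function): c = v/255; c_lin = c/12.92 if c ≤ 0.04045, else ((c+0.055)/1.055)^2.4
  R: 77/255 ≈ 0.301961 > 0.04045 → ((0.301961+0.055)/1.055)^2.4 ≈ 0.074214
  G: 242/255 ≈ 0.949020 > 0.04045 → ((0.949020+0.055)/1.055)^2.4 ≈ 0.887923
  B: 25/255 ≈ 0.098039 > 0.04045 → ((0.098039+0.055)/1.055)^2.4 ≈ 0.009721
R_lin = 0.074214, G_lin = 0.887923, B_lin = 0.009721
L = 0.2126×R + 0.7152×G + 0.0722×B
L = 0.2126×0.074214 + 0.7152×0.887923 + 0.0722×0.009721
L ≈ 0.651522


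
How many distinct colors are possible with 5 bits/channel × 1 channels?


Total bits = 5 bits/channel × 1 channels = 5 bits
Distinct colors = 2^5
= 32 colors


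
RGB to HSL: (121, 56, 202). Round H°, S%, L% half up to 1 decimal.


Normalize: R'=121/255≈0.4745, G'=56/255≈0.2196, B'=202/255≈0.7922
Max=202/255, Min=56/255, Δ=Max-Min=146/255
L = (Max+Min)/2 = (202+56)/510 = 258/510 = 0.50588… → L = 50.6%
L > 0.5 → S = Δ/(2-Max-Min) = 146/(510-202-56) = 146/252 = 0.57936… → S = 57.9%
(the 1/255 factors cancel in S and H, so raw channel differences can be used)
Max is B' → H = 60 × ((R-G)/Δ + 4) = 60 × ((121-56)/146 + 4)
  65/146 + 4 = 0.4452… + 4 = 4.4452…
  H = 60 × 4.4452… = 266.712…° → H = 266.7°
= HSL(266.7°, 57.9%, 50.6%)


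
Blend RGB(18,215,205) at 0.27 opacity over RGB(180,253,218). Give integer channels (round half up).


C = α×F + (1-α)×B, with 1-α = 0.73
R: 0.27×18 + 0.73×180 = 4.86 + 131.40 = 136.26 → 136
G: 0.27×215 + 0.73×253 = 58.05 + 184.69 = 242.74 → 243
B: 0.27×205 + 0.73×218 = 55.35 + 159.14 = 214.49 → 214
= RGB(136, 243, 214)


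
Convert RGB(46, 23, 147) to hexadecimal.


R = 46 → 2E (hex)
G = 23 → 17 (hex)
B = 147 → 93 (hex)
Hex = #2E1793


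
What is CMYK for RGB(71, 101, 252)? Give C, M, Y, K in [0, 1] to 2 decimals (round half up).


R'=71/255≈0.2784, G'=101/255≈0.3961, B'=252/255≈0.9882
K = 1 - max(R',G',B') = 1 - 252/255 = 3/255 = 0.01176… → 0.01
(1-R'-K)/(1-K) simplifies to (max-R)/max with max = 252:
C = (252-71)/252 = 181/252 = 0.71825… → 0.72
M = (252-101)/252 = 151/252 = 0.59920… → 0.60
Y = (252-252)/252 = 0/252 = 0 → 0.00
= CMYK(0.72, 0.60, 0.00, 0.01)


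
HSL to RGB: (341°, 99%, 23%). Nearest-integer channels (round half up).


H=341°, S=0.99, L=0.23
C = (1-|2L-1|)×S = (1-|-0.54|)×0.99 = 0.4554
H' = H/60 = 341/60 ≈ 5.6833; X = C×(1-|H' mod 2 - 1|) = 0.14421
m = L - C/2 = 0.23 - 0.2277 = 0.0023
Sector ⌊H'⌋ = 5 → (R',G',B') = (0.4554, 0.0, 0.14421)
RGB = ((R'+m)×255, (G'+m)×255, (B'+m)×255) = (116.7135, 0.5865, 37.36005)
Round half up → RGB(117, 1, 37)


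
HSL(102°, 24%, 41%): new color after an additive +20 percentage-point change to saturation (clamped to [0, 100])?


Original S = 24%
Adjustment = +20 percentage points
New S = 24 + (20) = 44
Clamp to [0, 100] → 44
= HSL(102°, 44%, 41%)


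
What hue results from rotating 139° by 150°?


New hue = (H + rotation) mod 360
New hue = (139 + 150) mod 360
= 289 mod 360
= 289°


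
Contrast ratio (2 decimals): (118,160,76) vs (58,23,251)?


Linearize each sRGB channel c=v/255: c/12.92 if c ≤ 0.04045 else ((c+0.055)/1.055)^2.4
L = 0.2126×R_lin + 0.7152×G_lin + 0.0722×B_lin
Color 1 (118,160,76):
  R=118: 118/255≈0.4627 > 0.04045 → ((0.4627+0.055)/1.055)^2.4 ≈ 0.18116
  G=160: 160/255≈0.6275 > 0.04045 → ((0.6275+0.055)/1.055)^2.4 ≈ 0.35153
  B=76: 76/255≈0.2980 > 0.04045 → ((0.2980+0.055)/1.055)^2.4 ≈ 0.07227
  L1 = 0.2126×0.18116 + 0.7152×0.35153 + 0.0722×0.07227 ≈ 0.29515
Color 2 (58,23,251):
  R=58: 58/255≈0.2275 > 0.04045 → ((0.2275+0.055)/1.055)^2.4 ≈ 0.04231
  G=23: 23/255≈0.0902 > 0.04045 → ((0.0902+0.055)/1.055)^2.4 ≈ 0.00857
  B=251: 251/255≈0.9843 > 0.04045 → ((0.9843+0.055)/1.055)^2.4 ≈ 0.96469
  L2 = 0.2126×0.04231 + 0.7152×0.00857 + 0.0722×0.96469 ≈ 0.08477
Lighter = 0.29515, Darker = 0.08477
Ratio = (L_lighter + 0.05) / (L_darker + 0.05)
Ratio = (0.29515 + 0.05) / (0.08477 + 0.05) = 0.34515 / 0.13477 ≈ 2.5610
Ratio ≈ 2.56:1


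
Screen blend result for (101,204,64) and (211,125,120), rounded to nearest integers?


Screen: C = 255 - (255-A)×(255-B)/255, rounded to nearest integer
R: 255 - (255-101)×(255-211)/255 = 255 - 6776/255 ≈ 255 - 26.573 = 228.427 → 228
G: 255 - (255-204)×(255-125)/255 = 255 - 6630/255 ≈ 255 - 26.000 = 229.000 → 229
B: 255 - (255-64)×(255-120)/255 = 255 - 25785/255 ≈ 255 - 101.118 = 153.882 → 154
= RGB(228, 229, 154)


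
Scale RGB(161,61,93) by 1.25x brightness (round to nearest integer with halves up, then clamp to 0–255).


Multiply each channel by 1.25, round half up, clamp to [0, 255]
R: 161×1.25 = 201.25 → round → 201
G: 61×1.25 = 76.25 → round → 76
B: 93×1.25 = 116.25 → round → 116
= RGB(201, 76, 116)


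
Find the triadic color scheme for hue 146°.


Triadic: equally spaced at 120° intervals
H1 = 146°
H2 = (146 + 120) mod 360 = 266°
H3 = (146 + 240) mod 360 = 26°
Triadic = 146°, 266°, 26°


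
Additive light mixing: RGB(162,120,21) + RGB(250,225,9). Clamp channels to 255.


Additive: each channel = min(255, C₁+C₂)
R: 162+250 = 412 → 255
G: 120+225 = 345 → 255
B: 21+9 = 30 → 30
= RGB(255, 255, 30)


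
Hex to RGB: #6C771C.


6C → 108 (R)
77 → 119 (G)
1C → 28 (B)
= RGB(108, 119, 28)


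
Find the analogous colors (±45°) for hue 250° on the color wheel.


Base hue: 250°
Left analog: (250 - 45) mod 360 = 205°
Right analog: (250 + 45) mod 360 = 295°
Analogous hues = 205° and 295°


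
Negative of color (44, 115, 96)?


Invert: (255-R, 255-G, 255-B)
R: 255-44 = 211
G: 255-115 = 140
B: 255-96 = 159
= RGB(211, 140, 159)


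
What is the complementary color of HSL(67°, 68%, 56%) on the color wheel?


Complement = opposite side of color wheel = hue + 180°
H' = (67 + 180) mod 360 = 247°
S and L unchanged.
= HSL(247°, 68%, 56%)


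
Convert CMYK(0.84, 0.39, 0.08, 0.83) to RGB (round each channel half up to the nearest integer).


R = 255 × (1-C) × (1-K) = 255 × 0.16 × 0.17 = 6.936 → 7
G = 255 × (1-M) × (1-K) = 255 × 0.61 × 0.17 = 26.4435 → 26
B = 255 × (1-Y) × (1-K) = 255 × 0.92 × 0.17 = 39.882 → 40
= RGB(7, 26, 40)


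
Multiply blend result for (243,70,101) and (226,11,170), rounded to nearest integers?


Multiply: C = A×B/255, rounded to nearest integer
R: 243×226/255 = 54918/255 ≈ 215.365 → 215
G: 70×11/255 = 770/255 ≈ 3.020 → 3
B: 101×170/255 = 17170/255 ≈ 67.333 → 67
= RGB(215, 3, 67)


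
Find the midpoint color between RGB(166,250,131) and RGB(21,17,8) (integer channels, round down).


Midpoint: each channel = ⌊(C₁+C₂)/2⌋
R: ⌊(166+21)/2⌋ = 93
G: ⌊(250+17)/2⌋ = 133
B: ⌊(131+8)/2⌋ = 69
= RGB(93, 133, 69)


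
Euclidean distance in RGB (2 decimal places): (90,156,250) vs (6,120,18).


d = √[(R₁-R₂)² + (G₁-G₂)² + (B₁-B₂)²]
d = √[(90-6)² + (156-120)² + (250-18)²]
d = √[7056 + 1296 + 53824]
d = √62176
d ≈ 249.35


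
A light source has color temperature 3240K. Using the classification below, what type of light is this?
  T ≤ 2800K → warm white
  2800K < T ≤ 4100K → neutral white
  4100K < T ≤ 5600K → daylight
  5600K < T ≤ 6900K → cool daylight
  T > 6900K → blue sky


Temperature: 3240K
2800K < 3240K ≤ 4100K → neutral white
Classification: neutral white


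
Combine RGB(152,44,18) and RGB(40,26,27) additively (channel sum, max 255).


Additive: each channel = min(255, C₁+C₂)
R: 152+40 = 192 → 192
G: 44+26 = 70 → 70
B: 18+27 = 45 → 45
= RGB(192, 70, 45)


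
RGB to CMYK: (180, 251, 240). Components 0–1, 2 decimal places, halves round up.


R'=180/255≈0.7059, G'=251/255≈0.9843, B'=240/255≈0.9412
K = 1 - max(R',G',B') = 1 - 251/255 = 4/255 = 0.01568… → 0.02
(1-R'-K)/(1-K) simplifies to (max-R)/max with max = 251:
C = (251-180)/251 = 71/251 = 0.28286… → 0.28
M = (251-251)/251 = 0/251 = 0 → 0.00
Y = (251-240)/251 = 11/251 = 0.04382… → 0.04
= CMYK(0.28, 0.00, 0.04, 0.02)


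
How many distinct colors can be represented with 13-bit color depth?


Colors = 2^bits = 2^13
= 8,192 colors


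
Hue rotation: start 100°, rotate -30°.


New hue = (H + rotation) mod 360
New hue = (100 -30) mod 360
= 70 mod 360
= 70°


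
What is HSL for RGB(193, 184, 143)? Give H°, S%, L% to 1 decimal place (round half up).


Normalize: R'=193/255≈0.7569, G'=184/255≈0.7216, B'=143/255≈0.5608
Max=193/255, Min=143/255, Δ=Max-Min=50/255
L = (Max+Min)/2 = (193+143)/510 = 336/510 = 0.65882… → L = 65.9%
L > 0.5 → S = Δ/(2-Max-Min) = 50/(510-193-143) = 50/174 = 0.28735… → S = 28.7%
(the 1/255 factors cancel in S and H, so raw channel differences can be used)
Max is R' → H = 60 × (((G-B)/Δ) mod 6) = 60 × (((184-143)/50) mod 6)
  41/50 = 0.82
  H = 60 × 0.82 = 49.2° → H = 49.2°
= HSL(49.2°, 28.7%, 65.9%)


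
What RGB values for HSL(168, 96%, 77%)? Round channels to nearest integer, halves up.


H=168°, S=0.96, L=0.77
C = (1-|2L-1|)×S = (1-|0.54|)×0.96 = 0.4416
H' = H/60 = 168/60 ≈ 2.8000; X = C×(1-|H' mod 2 - 1|) = 0.35328
m = L - C/2 = 0.77 - 0.2208 = 0.5492
Sector ⌊H'⌋ = 2 → (R',G',B') = (0.0, 0.4416, 0.35328)
RGB = ((R'+m)×255, (G'+m)×255, (B'+m)×255) = (140.046, 252.654, 230.1324)
Round half up → RGB(140, 253, 230)


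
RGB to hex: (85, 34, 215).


R = 85 → 55 (hex)
G = 34 → 22 (hex)
B = 215 → D7 (hex)
Hex = #5522D7


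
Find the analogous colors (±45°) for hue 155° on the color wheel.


Base hue: 155°
Left analog: (155 - 45) mod 360 = 110°
Right analog: (155 + 45) mod 360 = 200°
Analogous hues = 110° and 200°


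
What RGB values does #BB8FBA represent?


BB → 187 (R)
8F → 143 (G)
BA → 186 (B)
= RGB(187, 143, 186)


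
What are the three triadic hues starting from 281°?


Triadic: equally spaced at 120° intervals
H1 = 281°
H2 = (281 + 120) mod 360 = 41°
H3 = (281 + 240) mod 360 = 161°
Triadic = 281°, 41°, 161°


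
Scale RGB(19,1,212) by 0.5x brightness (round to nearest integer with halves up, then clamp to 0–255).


Multiply each channel by 0.5, round half up, clamp to [0, 255]
R: 19×0.5 = 9.5 → round → 10
G: 1×0.5 = 0.5 → round → 1
B: 212×0.5 = 106
= RGB(10, 1, 106)


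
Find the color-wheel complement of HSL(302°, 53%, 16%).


Complement = opposite side of color wheel = hue + 180°
H' = (302 + 180) mod 360 = 122°
S and L unchanged.
= HSL(122°, 53%, 16%)


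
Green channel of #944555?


Color: #944555
R = 94 = 148
G = 45 = 69
B = 55 = 85
Green = 69


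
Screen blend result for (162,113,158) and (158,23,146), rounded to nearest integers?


Screen: C = 255 - (255-A)×(255-B)/255, rounded to nearest integer
R: 255 - (255-162)×(255-158)/255 = 255 - 9021/255 ≈ 255 - 35.376 = 219.624 → 220
G: 255 - (255-113)×(255-23)/255 = 255 - 32944/255 ≈ 255 - 129.192 = 125.808 → 126
B: 255 - (255-158)×(255-146)/255 = 255 - 10573/255 ≈ 255 - 41.463 = 213.537 → 214
= RGB(220, 126, 214)


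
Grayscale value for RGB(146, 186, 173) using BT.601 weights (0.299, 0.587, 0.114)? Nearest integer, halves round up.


Gray = 0.299×R + 0.587×G + 0.114×B
Gray = 0.299×146 + 0.587×186 + 0.114×173
Gray = 43.654 + 109.182 + 19.722
Gray = 172.558 → round half up → 173
Gray = 173


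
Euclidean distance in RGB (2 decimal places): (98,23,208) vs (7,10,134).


d = √[(R₁-R₂)² + (G₁-G₂)² + (B₁-B₂)²]
d = √[(98-7)² + (23-10)² + (208-134)²]
d = √[8281 + 169 + 5476]
d = √13926
d ≈ 118.01


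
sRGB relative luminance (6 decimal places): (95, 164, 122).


Linearize each channel (sRGB transfer function): c = v/255; c_lin = c/12.92 if c ≤ 0.04045, else ((c+0.055)/1.055)^2.4
  R: 95/255 ≈ 0.372549 > 0.04045 → ((0.372549+0.055)/1.055)^2.4 ≈ 0.114435
  G: 164/255 ≈ 0.643137 > 0.04045 → ((0.643137+0.055)/1.055)^2.4 ≈ 0.371238
  B: 122/255 ≈ 0.478431 > 0.04045 → ((0.478431+0.055)/1.055)^2.4 ≈ 0.194618
R_lin = 0.114435, G_lin = 0.371238, B_lin = 0.194618
L = 0.2126×R + 0.7152×G + 0.0722×B
L = 0.2126×0.114435 + 0.7152×0.371238 + 0.0722×0.194618
L ≈ 0.303890


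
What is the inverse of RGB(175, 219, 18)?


Invert: (255-R, 255-G, 255-B)
R: 255-175 = 80
G: 255-219 = 36
B: 255-18 = 237
= RGB(80, 36, 237)


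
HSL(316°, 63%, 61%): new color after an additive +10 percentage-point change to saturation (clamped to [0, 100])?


Original S = 63%
Adjustment = +10 percentage points
New S = 63 + (10) = 73
Clamp to [0, 100] → 73
= HSL(316°, 73%, 61%)


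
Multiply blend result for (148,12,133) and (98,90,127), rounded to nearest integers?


Multiply: C = A×B/255, rounded to nearest integer
R: 148×98/255 = 14504/255 ≈ 56.878 → 57
G: 12×90/255 = 1080/255 ≈ 4.235 → 4
B: 133×127/255 = 16891/255 ≈ 66.239 → 66
= RGB(57, 4, 66)


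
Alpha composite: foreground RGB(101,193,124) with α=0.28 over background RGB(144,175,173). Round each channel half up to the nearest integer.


C = α×F + (1-α)×B, with 1-α = 0.72
R: 0.28×101 + 0.72×144 = 28.28 + 103.68 = 131.96 → 132
G: 0.28×193 + 0.72×175 = 54.04 + 126.00 = 180.04 → 180
B: 0.28×124 + 0.72×173 = 34.72 + 124.56 = 159.28 → 159
= RGB(132, 180, 159)


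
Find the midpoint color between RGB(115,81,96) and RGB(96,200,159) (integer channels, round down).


Midpoint: each channel = ⌊(C₁+C₂)/2⌋
R: ⌊(115+96)/2⌋ = 105
G: ⌊(81+200)/2⌋ = 140
B: ⌊(96+159)/2⌋ = 127
= RGB(105, 140, 127)


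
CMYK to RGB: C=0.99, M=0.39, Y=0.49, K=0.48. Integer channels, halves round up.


R = 255 × (1-C) × (1-K) = 255 × 0.01 × 0.52 = 1.326 → 1
G = 255 × (1-M) × (1-K) = 255 × 0.61 × 0.52 = 80.886 → 81
B = 255 × (1-Y) × (1-K) = 255 × 0.51 × 0.52 = 67.626 → 68
= RGB(1, 81, 68)


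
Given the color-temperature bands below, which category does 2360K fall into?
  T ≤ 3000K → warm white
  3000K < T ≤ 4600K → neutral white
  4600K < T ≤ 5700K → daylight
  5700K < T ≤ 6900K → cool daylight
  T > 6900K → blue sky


Temperature: 2360K
2360K ≤ 3000K → warm white
Classification: warm white


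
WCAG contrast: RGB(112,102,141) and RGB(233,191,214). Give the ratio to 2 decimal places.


Linearize each sRGB channel c=v/255: c/12.92 if c ≤ 0.04045 else ((c+0.055)/1.055)^2.4
L = 0.2126×R_lin + 0.7152×G_lin + 0.0722×B_lin
Color 1 (112,102,141):
  R=112: 112/255≈0.4392 > 0.04045 → ((0.4392+0.055)/1.055)^2.4 ≈ 0.16203
  G=102: 102/255≈0.4000 > 0.04045 → ((0.4000+0.055)/1.055)^2.4 ≈ 0.13287
  B=141: 141/255≈0.5529 > 0.04045 → ((0.5529+0.055)/1.055)^2.4 ≈ 0.26636
  L1 = 0.2126×0.16203 + 0.7152×0.13287 + 0.0722×0.26636 ≈ 0.14871
Color 2 (233,191,214):
  R=233: 233/255≈0.9137 > 0.04045 → ((0.9137+0.055)/1.055)^2.4 ≈ 0.81485
  G=191: 191/255≈0.7490 > 0.04045 → ((0.7490+0.055)/1.055)^2.4 ≈ 0.52100
  B=214: 214/255≈0.8392 > 0.04045 → ((0.8392+0.055)/1.055)^2.4 ≈ 0.67244
  L2 = 0.2126×0.81485 + 0.7152×0.52100 + 0.0722×0.67244 ≈ 0.59440
Lighter = 0.59440, Darker = 0.14871
Ratio = (L_lighter + 0.05) / (L_darker + 0.05)
Ratio = (0.59440 + 0.05) / (0.14871 + 0.05) = 0.64440 / 0.19871 ≈ 3.2430
Ratio ≈ 3.24:1
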